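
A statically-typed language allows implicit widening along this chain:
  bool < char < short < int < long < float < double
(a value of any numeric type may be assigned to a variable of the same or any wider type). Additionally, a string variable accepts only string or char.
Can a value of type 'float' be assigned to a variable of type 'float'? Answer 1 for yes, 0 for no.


Target variable type: float
Source value type: float
Numeric ranks: float=5, float=5
Widening allowed iff rank(source) <= rank(target): 5 <= 5? Yes
Result: 1

1


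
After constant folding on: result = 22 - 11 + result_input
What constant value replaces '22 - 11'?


Identifying constant sub-expression:
  Original: result = 22 - 11 + result_input
  22 and 11 are both compile-time constants
  Evaluating: 22 - 11 = 11
  After folding: result = 11 + result_input

11


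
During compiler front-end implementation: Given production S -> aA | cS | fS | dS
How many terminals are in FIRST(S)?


Production: S -> aA | cS | fS | dS
Examining each alternative for leading terminals:
  S -> aA : first terminal = 'a'
  S -> cS : first terminal = 'c'
  S -> fS : first terminal = 'f'
  S -> dS : first terminal = 'd'
FIRST(S) = {a, c, d, f}
Count: 4

4


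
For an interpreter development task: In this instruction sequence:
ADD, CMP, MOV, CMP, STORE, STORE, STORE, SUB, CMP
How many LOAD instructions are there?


Scanning instruction sequence for LOAD:
  Position 1: ADD
  Position 2: CMP
  Position 3: MOV
  Position 4: CMP
  Position 5: STORE
  Position 6: STORE
  Position 7: STORE
  Position 8: SUB
  Position 9: CMP
Matches at positions: []
Total LOAD count: 0

0


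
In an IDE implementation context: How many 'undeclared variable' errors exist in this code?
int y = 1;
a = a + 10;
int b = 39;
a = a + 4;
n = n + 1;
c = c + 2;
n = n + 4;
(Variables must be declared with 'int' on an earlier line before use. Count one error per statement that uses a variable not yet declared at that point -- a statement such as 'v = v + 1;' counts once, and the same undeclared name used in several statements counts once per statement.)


Scanning code line by line:
  Line 1: declare 'y' -> declared = ['y']
  Line 2: use 'a' -> ERROR (undeclared)
  Line 3: declare 'b' -> declared = ['b', 'y']
  Line 4: use 'a' -> ERROR (undeclared)
  Line 5: use 'n' -> ERROR (undeclared)
  Line 6: use 'c' -> ERROR (undeclared)
  Line 7: use 'n' -> ERROR (undeclared)
Total undeclared variable errors: 5

5


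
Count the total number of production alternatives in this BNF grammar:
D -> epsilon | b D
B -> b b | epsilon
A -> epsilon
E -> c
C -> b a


Counting alternatives per rule:
  D: 2 alternative(s)
  B: 2 alternative(s)
  A: 1 alternative(s)
  E: 1 alternative(s)
  C: 1 alternative(s)
Sum: 2 + 2 + 1 + 1 + 1 = 7

7


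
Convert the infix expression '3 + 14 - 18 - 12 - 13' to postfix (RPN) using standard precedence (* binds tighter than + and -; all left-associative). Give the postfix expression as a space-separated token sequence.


Applying the shunting-yard algorithm:
  Operand 3 -> output
  Push '+' onto operator stack -> op-stack: [+]
  Operand 14 -> output
  See '-' (prec 1); top '+' (prec 1) >= it -> pop '+' to output
  Push '-' onto operator stack -> op-stack: [-]
  Operand 18 -> output
  See '-' (prec 1); top '-' (prec 1) >= it -> pop '-' to output
  Push '-' onto operator stack -> op-stack: [-]
  Operand 12 -> output
  See '-' (prec 1); top '-' (prec 1) >= it -> pop '-' to output
  Push '-' onto operator stack -> op-stack: [-]
  Operand 13 -> output
  End of input: pop '-' to output
Postfix result: 3 14 + 18 - 12 - 13 -

3 14 + 18 - 12 - 13 -


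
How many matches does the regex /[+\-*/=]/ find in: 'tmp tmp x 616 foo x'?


Pattern: /[+\-*/=]/ (operators)
Input: 'tmp tmp x 616 foo x'
Scanning for matches:
Total matches: 0

0


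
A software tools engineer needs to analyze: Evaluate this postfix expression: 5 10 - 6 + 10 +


Processing tokens left to right:
Push 5, Push 10
Pop 5 and 10, compute 5 - 10 = -5, push -5
Push 6
Pop -5 and 6, compute -5 + 6 = 1, push 1
Push 10
Pop 1 and 10, compute 1 + 10 = 11, push 11
Stack result: 11

11


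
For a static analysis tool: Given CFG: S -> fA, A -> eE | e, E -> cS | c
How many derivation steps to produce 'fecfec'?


Grammar: S -> fA, A -> eE | e, E -> cS | c
Deriving 'fecfec':
Step 1: S -> fA => fA
Step 2: A -> eE => feE
Step 3: E -> cS => fecS
Step 4: S -> fA => fecfA
Step 5: A -> eE => fecfeE
Step 6: E -> c => fecfec
Total derivation steps: 6

6


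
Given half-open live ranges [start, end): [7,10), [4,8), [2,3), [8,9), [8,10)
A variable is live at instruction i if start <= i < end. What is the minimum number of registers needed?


Live ranges:
  Var0: [7, 10)
  Var1: [4, 8)
  Var2: [2, 3)
  Var3: [8, 9)
  Var4: [8, 10)
Sweep-line events (position, delta, active):
  pos=2 start -> active=1
  pos=3 end -> active=0
  pos=4 start -> active=1
  pos=7 start -> active=2
  pos=8 end -> active=1
  pos=8 start -> active=2
  pos=8 start -> active=3
  pos=9 end -> active=2
  pos=10 end -> active=1
  pos=10 end -> active=0
Maximum simultaneous active: 3
Minimum registers needed: 3

3


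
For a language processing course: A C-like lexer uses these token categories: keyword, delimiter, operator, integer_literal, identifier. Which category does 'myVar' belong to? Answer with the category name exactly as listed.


Token: 'myVar'
Checking categories:
  identifier: YES
  integer_literal: no
  operator: no
  keyword: no
  delimiter: no
Category: identifier

identifier


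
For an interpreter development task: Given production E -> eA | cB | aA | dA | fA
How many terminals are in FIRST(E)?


Production: E -> eA | cB | aA | dA | fA
Examining each alternative for leading terminals:
  E -> eA : first terminal = 'e'
  E -> cB : first terminal = 'c'
  E -> aA : first terminal = 'a'
  E -> dA : first terminal = 'd'
  E -> fA : first terminal = 'f'
FIRST(E) = {a, c, d, e, f}
Count: 5

5


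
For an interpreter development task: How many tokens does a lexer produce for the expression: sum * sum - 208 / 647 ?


Scanning 'sum * sum - 208 / 647'
Token 1: 'sum' -> identifier
Token 2: '*' -> operator
Token 3: 'sum' -> identifier
Token 4: '-' -> operator
Token 5: '208' -> integer_literal
Token 6: '/' -> operator
Token 7: '647' -> integer_literal
Total tokens: 7

7


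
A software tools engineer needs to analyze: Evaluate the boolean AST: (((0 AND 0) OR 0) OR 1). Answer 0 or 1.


Step 1: Evaluate inner node
  0 AND 0 = 0
Step 2: Evaluate next node
  0 OR 0 = 0
Step 3: Evaluate root node
  0 OR 1 = 1

1


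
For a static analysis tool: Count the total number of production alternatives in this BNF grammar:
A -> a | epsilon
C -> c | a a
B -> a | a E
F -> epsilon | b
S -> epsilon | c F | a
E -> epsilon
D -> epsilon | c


Counting alternatives per rule:
  A: 2 alternative(s)
  C: 2 alternative(s)
  B: 2 alternative(s)
  F: 2 alternative(s)
  S: 3 alternative(s)
  E: 1 alternative(s)
  D: 2 alternative(s)
Sum: 2 + 2 + 2 + 2 + 3 + 1 + 2 = 14

14


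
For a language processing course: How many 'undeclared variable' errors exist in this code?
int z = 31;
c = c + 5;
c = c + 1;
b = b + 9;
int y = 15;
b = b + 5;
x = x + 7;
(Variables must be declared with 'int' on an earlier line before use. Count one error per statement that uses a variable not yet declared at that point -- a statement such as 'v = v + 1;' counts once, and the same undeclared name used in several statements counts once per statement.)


Scanning code line by line:
  Line 1: declare 'z' -> declared = ['z']
  Line 2: use 'c' -> ERROR (undeclared)
  Line 3: use 'c' -> ERROR (undeclared)
  Line 4: use 'b' -> ERROR (undeclared)
  Line 5: declare 'y' -> declared = ['y', 'z']
  Line 6: use 'b' -> ERROR (undeclared)
  Line 7: use 'x' -> ERROR (undeclared)
Total undeclared variable errors: 5

5


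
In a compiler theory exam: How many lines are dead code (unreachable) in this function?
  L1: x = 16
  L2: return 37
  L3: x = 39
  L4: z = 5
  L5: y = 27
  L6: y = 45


Analyzing control flow:
  L1: reachable (before return)
  L2: reachable (return statement)
  L3: DEAD (after return at L2)
  L4: DEAD (after return at L2)
  L5: DEAD (after return at L2)
  L6: DEAD (after return at L2)
Return at L2, total lines = 6
Dead lines: L3 through L6
Count: 4

4


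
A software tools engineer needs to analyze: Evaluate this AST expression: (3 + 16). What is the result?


Expression: (3 + 16)
Evaluating step by step:
  3 + 16 = 19
Result: 19

19


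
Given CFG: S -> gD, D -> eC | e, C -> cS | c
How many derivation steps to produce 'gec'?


Grammar: S -> gD, D -> eC | e, C -> cS | c
Deriving 'gec':
Step 1: S -> gD => gD
Step 2: D -> eC => geC
Step 3: C -> c => gec
Total derivation steps: 3

3


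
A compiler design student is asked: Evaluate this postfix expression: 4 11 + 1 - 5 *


Processing tokens left to right:
Push 4, Push 11
Pop 4 and 11, compute 4 + 11 = 15, push 15
Push 1
Pop 15 and 1, compute 15 - 1 = 14, push 14
Push 5
Pop 14 and 5, compute 14 * 5 = 70, push 70
Stack result: 70

70


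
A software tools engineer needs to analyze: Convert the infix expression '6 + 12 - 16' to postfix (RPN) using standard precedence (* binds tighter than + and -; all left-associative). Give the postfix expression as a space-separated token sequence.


Applying the shunting-yard algorithm:
  Operand 6 -> output
  Push '+' onto operator stack -> op-stack: [+]
  Operand 12 -> output
  See '-' (prec 1); top '+' (prec 1) >= it -> pop '+' to output
  Push '-' onto operator stack -> op-stack: [-]
  Operand 16 -> output
  End of input: pop '-' to output
Postfix result: 6 12 + 16 -

6 12 + 16 -


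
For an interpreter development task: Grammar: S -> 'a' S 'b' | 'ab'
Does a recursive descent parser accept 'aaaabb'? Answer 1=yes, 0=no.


Grammar accepts strings of the form a^n b^n (n >= 1)
Word: 'aaaabb'
Counting: 4 a's and 2 b's
Check: 4 == 2? No
Mismatch: a-count != b-count
Rejected

0


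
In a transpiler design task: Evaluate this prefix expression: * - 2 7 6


Parsing prefix expression: * - 2 7 6
Step 1: Innermost operation '- 2 7'
  2 - 7 = -5
Step 2: Outer operation '* [-5] 6'
  -5 * 6 = -30

-30


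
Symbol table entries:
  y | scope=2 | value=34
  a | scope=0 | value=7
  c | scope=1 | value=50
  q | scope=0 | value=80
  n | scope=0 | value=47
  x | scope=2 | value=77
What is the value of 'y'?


Searching symbol table for 'y':
  y | scope=2 | value=34 <- MATCH
  a | scope=0 | value=7
  c | scope=1 | value=50
  q | scope=0 | value=80
  n | scope=0 | value=47
  x | scope=2 | value=77
Found 'y' at scope 2 with value 34

34


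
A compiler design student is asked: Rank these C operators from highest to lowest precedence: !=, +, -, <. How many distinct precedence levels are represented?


Looking up precedence for each operator:
  != -> precedence 3
  + -> precedence 5
  - -> precedence 5
  < -> precedence 4
Sorted highest to lowest: +, -, <, !=
Distinct precedence values: [5, 4, 3]
Number of distinct levels: 3

3


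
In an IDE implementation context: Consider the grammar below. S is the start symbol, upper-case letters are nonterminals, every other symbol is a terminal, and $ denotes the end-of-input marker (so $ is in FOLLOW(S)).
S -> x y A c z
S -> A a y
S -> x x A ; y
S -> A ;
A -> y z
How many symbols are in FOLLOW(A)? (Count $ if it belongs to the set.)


S is the start symbol and does not occur in any rule body, so FOLLOW(S) = {$}.
Examining every occurrence of A in a rule body:
  S -> x y A c z : A is followed by terminal 'c' -> add 'c'
  S -> A a y : A is followed by terminal 'a' -> add 'a'
  S -> x x A ; y : A is followed by terminal ';' -> add ';'
  S -> A ; : A is followed by terminal ';' -> add ';' (already in the set)
  A -> y z : A does not occur in the body -> contributes nothing
FOLLOW(A) = {;, a, c}
Count: 3

3


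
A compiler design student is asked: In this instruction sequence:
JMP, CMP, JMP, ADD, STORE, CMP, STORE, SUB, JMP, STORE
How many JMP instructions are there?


Scanning instruction sequence for JMP:
  Position 1: JMP <- MATCH
  Position 2: CMP
  Position 3: JMP <- MATCH
  Position 4: ADD
  Position 5: STORE
  Position 6: CMP
  Position 7: STORE
  Position 8: SUB
  Position 9: JMP <- MATCH
  Position 10: STORE
Matches at positions: [1, 3, 9]
Total JMP count: 3

3


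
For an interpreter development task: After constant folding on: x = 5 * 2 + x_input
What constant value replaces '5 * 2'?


Identifying constant sub-expression:
  Original: x = 5 * 2 + x_input
  5 and 2 are both compile-time constants
  Evaluating: 5 * 2 = 10
  After folding: x = 10 + x_input

10


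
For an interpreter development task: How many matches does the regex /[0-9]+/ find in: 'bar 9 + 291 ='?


Pattern: /[0-9]+/ (int literals)
Input: 'bar 9 + 291 ='
Scanning for matches:
  Match 1: '9'
  Match 2: '291'
Total matches: 2

2


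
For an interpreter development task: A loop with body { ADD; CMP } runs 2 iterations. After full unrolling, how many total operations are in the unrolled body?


Loop body operations: ADD, CMP (2 ops per iteration)
Unrolling 2 iterations:
  Iteration 1: ADD, CMP (2 ops)
  Iteration 2: ADD, CMP (2 ops)
Total: 2 iterations * 2 ops/iter = 4 operations

4


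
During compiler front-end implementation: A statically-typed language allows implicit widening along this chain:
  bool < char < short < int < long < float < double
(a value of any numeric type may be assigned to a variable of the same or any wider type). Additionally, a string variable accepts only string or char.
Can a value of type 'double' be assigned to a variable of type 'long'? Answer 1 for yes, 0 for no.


Target variable type: long
Source value type: double
Numeric ranks: double=6, long=4
Widening allowed iff rank(source) <= rank(target): 6 <= 4? No
Result: 0

0


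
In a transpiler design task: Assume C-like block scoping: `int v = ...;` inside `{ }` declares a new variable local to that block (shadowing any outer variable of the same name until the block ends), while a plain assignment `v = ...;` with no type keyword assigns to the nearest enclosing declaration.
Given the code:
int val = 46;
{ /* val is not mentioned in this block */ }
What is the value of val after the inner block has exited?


Analyzing scoping rules:
Outer scope: declares val = 46
Inner block: val is neither redeclared nor assigned -> unchanged
After the block -> 46
Result: 46

46


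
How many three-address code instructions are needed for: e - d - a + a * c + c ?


Expression: e - d - a + a * c + c
Generating three-address code (respecting * over +/- precedence):
  Instruction 1: t1 = a * c
  Instruction 2: t2 = e - d
  Instruction 3: t3 = t2 - a
  Instruction 4: t4 = t3 + t1
  Instruction 5: t5 = t4 + c
Total instructions: 5

5


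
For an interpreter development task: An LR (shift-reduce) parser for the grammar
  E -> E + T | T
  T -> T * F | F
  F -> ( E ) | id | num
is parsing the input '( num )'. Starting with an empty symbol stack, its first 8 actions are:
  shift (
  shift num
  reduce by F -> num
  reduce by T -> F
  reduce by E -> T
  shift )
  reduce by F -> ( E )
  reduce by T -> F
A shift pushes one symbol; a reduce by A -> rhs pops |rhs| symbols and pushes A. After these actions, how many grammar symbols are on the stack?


Tracking the symbol stack through each action:
  Action 1: shift '(' : push -> stack = [(] (size 1)
  Action 2: shift 'num' : push -> stack = [(, num] (size 2)
  Action 3: reduce by F -> num : pop 1, push F -> stack = [(, F] (size 2)
  Action 4: reduce by T -> F : pop 1, push T -> stack = [(, T] (size 2)
  Action 5: reduce by E -> T : pop 1, push E -> stack = [(, E] (size 2)
  Action 6: shift ')' : push -> stack = [(, E, )] (size 3)
  Action 7: reduce by F -> ( E ) : pop 3, push F -> stack = [F] (size 1)
  Action 8: reduce by T -> F : pop 1, push T -> stack = [T] (size 1)
Final stack size: 1

1


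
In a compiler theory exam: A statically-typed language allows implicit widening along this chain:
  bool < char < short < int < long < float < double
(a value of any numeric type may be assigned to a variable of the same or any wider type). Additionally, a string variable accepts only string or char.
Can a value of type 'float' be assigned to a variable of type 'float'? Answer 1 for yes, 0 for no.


Target variable type: float
Source value type: float
Numeric ranks: float=5, float=5
Widening allowed iff rank(source) <= rank(target): 5 <= 5? Yes
Result: 1

1


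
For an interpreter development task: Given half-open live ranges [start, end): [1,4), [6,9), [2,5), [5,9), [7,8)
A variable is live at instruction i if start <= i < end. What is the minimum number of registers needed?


Live ranges:
  Var0: [1, 4)
  Var1: [6, 9)
  Var2: [2, 5)
  Var3: [5, 9)
  Var4: [7, 8)
Sweep-line events (position, delta, active):
  pos=1 start -> active=1
  pos=2 start -> active=2
  pos=4 end -> active=1
  pos=5 end -> active=0
  pos=5 start -> active=1
  pos=6 start -> active=2
  pos=7 start -> active=3
  pos=8 end -> active=2
  pos=9 end -> active=1
  pos=9 end -> active=0
Maximum simultaneous active: 3
Minimum registers needed: 3

3


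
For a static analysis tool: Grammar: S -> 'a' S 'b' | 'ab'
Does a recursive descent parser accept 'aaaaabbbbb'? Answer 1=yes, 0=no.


Grammar accepts strings of the form a^n b^n (n >= 1)
Word: 'aaaaabbbbb'
Counting: 5 a's and 5 b's
Check: 5 == 5? Yes
Derivation (S -> aSb applied 4 time(s), then S -> ab): S => aSb => aaSbb => aaaSbbb => aaaaSbbbb => aaaaabbbbb
Accepted

1


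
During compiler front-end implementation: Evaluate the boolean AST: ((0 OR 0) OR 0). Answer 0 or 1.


Step 1: Evaluate inner node
  0 OR 0 = 0
Step 2: Evaluate root node
  0 OR 0 = 0

0


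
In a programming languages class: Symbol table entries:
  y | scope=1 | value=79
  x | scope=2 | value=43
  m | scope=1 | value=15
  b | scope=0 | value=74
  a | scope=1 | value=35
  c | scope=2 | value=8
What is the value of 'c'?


Searching symbol table for 'c':
  y | scope=1 | value=79
  x | scope=2 | value=43
  m | scope=1 | value=15
  b | scope=0 | value=74
  a | scope=1 | value=35
  c | scope=2 | value=8 <- MATCH
Found 'c' at scope 2 with value 8

8


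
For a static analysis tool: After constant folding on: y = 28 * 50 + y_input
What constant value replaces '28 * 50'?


Identifying constant sub-expression:
  Original: y = 28 * 50 + y_input
  28 and 50 are both compile-time constants
  Evaluating: 28 * 50 = 1400
  After folding: y = 1400 + y_input

1400


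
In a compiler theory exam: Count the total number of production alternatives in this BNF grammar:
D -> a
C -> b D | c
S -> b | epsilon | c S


Counting alternatives per rule:
  D: 1 alternative(s)
  C: 2 alternative(s)
  S: 3 alternative(s)
Sum: 1 + 2 + 3 = 6

6


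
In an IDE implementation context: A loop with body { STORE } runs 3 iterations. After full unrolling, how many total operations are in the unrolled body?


Loop body operations: STORE (1 op per iteration)
Unrolling 3 iterations:
  Iteration 1: STORE (1 ops)
  Iteration 2: STORE (1 ops)
  Iteration 3: STORE (1 ops)
Total: 3 iterations * 1 ops/iter = 3 operations

3


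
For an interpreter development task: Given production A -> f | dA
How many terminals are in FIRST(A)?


Production: A -> f | dA
Examining each alternative for leading terminals:
  A -> f : first terminal = 'f'
  A -> dA : first terminal = 'd'
FIRST(A) = {d, f}
Count: 2

2


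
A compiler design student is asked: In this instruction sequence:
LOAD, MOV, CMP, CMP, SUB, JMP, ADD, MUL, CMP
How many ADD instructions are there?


Scanning instruction sequence for ADD:
  Position 1: LOAD
  Position 2: MOV
  Position 3: CMP
  Position 4: CMP
  Position 5: SUB
  Position 6: JMP
  Position 7: ADD <- MATCH
  Position 8: MUL
  Position 9: CMP
Matches at positions: [7]
Total ADD count: 1

1


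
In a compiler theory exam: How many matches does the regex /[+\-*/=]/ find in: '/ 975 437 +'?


Pattern: /[+\-*/=]/ (operators)
Input: '/ 975 437 +'
Scanning for matches:
  Match 1: '/'
  Match 2: '+'
Total matches: 2

2


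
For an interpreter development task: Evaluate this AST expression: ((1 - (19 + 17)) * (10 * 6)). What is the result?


Expression: ((1 - (19 + 17)) * (10 * 6))
Evaluating step by step:
  19 + 17 = 36
  1 - 36 = -35
  10 * 6 = 60
  -35 * 60 = -2100
Result: -2100

-2100


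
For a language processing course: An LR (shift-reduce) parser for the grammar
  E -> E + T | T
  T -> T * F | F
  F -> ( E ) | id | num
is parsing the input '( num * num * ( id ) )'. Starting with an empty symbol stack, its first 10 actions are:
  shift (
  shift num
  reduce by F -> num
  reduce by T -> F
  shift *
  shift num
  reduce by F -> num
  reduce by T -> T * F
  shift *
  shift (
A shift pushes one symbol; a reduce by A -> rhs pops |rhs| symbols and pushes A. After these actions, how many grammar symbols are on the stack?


Tracking the symbol stack through each action:
  Action 1: shift '(' : push -> stack = [(] (size 1)
  Action 2: shift 'num' : push -> stack = [(, num] (size 2)
  Action 3: reduce by F -> num : pop 1, push F -> stack = [(, F] (size 2)
  Action 4: reduce by T -> F : pop 1, push T -> stack = [(, T] (size 2)
  Action 5: shift '*' : push -> stack = [(, T, *] (size 3)
  Action 6: shift 'num' : push -> stack = [(, T, *, num] (size 4)
  Action 7: reduce by F -> num : pop 1, push F -> stack = [(, T, *, F] (size 4)
  Action 8: reduce by T -> T * F : pop 3, push T -> stack = [(, T] (size 2)
  Action 9: shift '*' : push -> stack = [(, T, *] (size 3)
  Action 10: shift '(' : push -> stack = [(, T, *, (] (size 4)
Final stack size: 4

4


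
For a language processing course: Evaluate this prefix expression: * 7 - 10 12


Parsing prefix expression: * 7 - 10 12
Step 1: Innermost operation '- 10 12'
  10 - 12 = -2
Step 2: Outer operation '* 7 [-2]'
  7 * -2 = -14

-14


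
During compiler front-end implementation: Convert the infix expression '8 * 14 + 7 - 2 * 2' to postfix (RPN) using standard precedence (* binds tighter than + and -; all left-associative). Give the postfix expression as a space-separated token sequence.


Applying the shunting-yard algorithm:
  Operand 8 -> output
  Push '*' onto operator stack -> op-stack: [*]
  Operand 14 -> output
  See '+' (prec 1); top '*' (prec 2) >= it -> pop '*' to output
  Push '+' onto operator stack -> op-stack: [+]
  Operand 7 -> output
  See '-' (prec 1); top '+' (prec 1) >= it -> pop '+' to output
  Push '-' onto operator stack -> op-stack: [-]
  Operand 2 -> output
  Push '*' onto operator stack -> op-stack: [-, *]
  Operand 2 -> output
  End of input: pop '*' to output
  End of input: pop '-' to output
Postfix result: 8 14 * 7 + 2 2 * -

8 14 * 7 + 2 2 * -


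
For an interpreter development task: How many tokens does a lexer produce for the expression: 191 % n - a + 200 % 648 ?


Scanning '191 % n - a + 200 % 648'
Token 1: '191' -> integer_literal
Token 2: '%' -> operator
Token 3: 'n' -> identifier
Token 4: '-' -> operator
Token 5: 'a' -> identifier
Token 6: '+' -> operator
Token 7: '200' -> integer_literal
Token 8: '%' -> operator
Token 9: '648' -> integer_literal
Total tokens: 9

9


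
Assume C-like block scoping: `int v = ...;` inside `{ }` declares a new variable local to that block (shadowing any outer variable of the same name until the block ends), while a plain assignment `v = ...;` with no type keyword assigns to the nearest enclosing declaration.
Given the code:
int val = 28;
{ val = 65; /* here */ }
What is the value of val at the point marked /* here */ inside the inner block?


Analyzing scoping rules:
Outer scope: declares val = 28
Inner block: 'val = 65;' has no type keyword, so it is an assignment to the outer val (no shadowing)
Inside the block, after the assignment -> 65
Result: 65

65


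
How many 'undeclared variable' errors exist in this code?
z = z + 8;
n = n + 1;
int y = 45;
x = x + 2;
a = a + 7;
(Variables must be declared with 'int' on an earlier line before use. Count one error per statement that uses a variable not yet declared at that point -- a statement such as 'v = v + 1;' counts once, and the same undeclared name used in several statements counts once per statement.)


Scanning code line by line:
  Line 1: use 'z' -> ERROR (undeclared)
  Line 2: use 'n' -> ERROR (undeclared)
  Line 3: declare 'y' -> declared = ['y']
  Line 4: use 'x' -> ERROR (undeclared)
  Line 5: use 'a' -> ERROR (undeclared)
Total undeclared variable errors: 4

4


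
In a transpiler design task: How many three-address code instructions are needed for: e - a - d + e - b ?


Expression: e - a - d + e - b
Generating three-address code (respecting * over +/- precedence):
  Instruction 1: t1 = e - a
  Instruction 2: t2 = t1 - d
  Instruction 3: t3 = t2 + e
  Instruction 4: t4 = t3 - b
Total instructions: 4

4


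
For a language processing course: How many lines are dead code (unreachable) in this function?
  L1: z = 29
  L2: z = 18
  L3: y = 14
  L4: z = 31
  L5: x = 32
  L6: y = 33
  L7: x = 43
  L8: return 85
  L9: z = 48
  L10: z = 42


Analyzing control flow:
  L1: reachable (before return)
  L2: reachable (before return)
  L3: reachable (before return)
  L4: reachable (before return)
  L5: reachable (before return)
  L6: reachable (before return)
  L7: reachable (before return)
  L8: reachable (return statement)
  L9: DEAD (after return at L8)
  L10: DEAD (after return at L8)
Return at L8, total lines = 10
Dead lines: L9 through L10
Count: 2

2


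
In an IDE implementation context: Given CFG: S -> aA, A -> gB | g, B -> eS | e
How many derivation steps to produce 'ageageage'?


Grammar: S -> aA, A -> gB | g, B -> eS | e
Deriving 'ageageage':
Step 1: S -> aA => aA
Step 2: A -> gB => agB
Step 3: B -> eS => ageS
Step 4: S -> aA => ageaA
Step 5: A -> gB => ageagB
Step 6: B -> eS => ageageS
Step 7: S -> aA => ageageaA
Step 8: A -> gB => ageageagB
Step 9: B -> e => ageageage
Total derivation steps: 9

9


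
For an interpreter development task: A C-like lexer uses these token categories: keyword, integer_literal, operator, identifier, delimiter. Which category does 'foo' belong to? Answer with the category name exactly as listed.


Token: 'foo'
Checking categories:
  identifier: YES
  integer_literal: no
  operator: no
  keyword: no
  delimiter: no
Category: identifier

identifier


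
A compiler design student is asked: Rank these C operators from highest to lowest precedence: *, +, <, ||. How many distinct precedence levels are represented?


Looking up precedence for each operator:
  * -> precedence 6
  + -> precedence 5
  < -> precedence 4
  || -> precedence 1
Sorted highest to lowest: *, +, <, ||
Distinct precedence values: [6, 5, 4, 1]
Number of distinct levels: 4

4


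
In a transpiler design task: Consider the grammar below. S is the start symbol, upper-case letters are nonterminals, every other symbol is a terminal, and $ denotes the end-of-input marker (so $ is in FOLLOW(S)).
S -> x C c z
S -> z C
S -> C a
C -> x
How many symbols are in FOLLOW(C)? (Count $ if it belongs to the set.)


S is the start symbol and does not occur in any rule body, so FOLLOW(S) = {$}.
Examining every occurrence of C in a rule body:
  S -> x C c z : C is followed by terminal 'c' -> add 'c'
  S -> z C : C is at the right end -> add FOLLOW(S) = {$}
  S -> C a : C is followed by terminal 'a' -> add 'a'
  C -> x : C does not occur in the body -> contributes nothing
FOLLOW(C) = {a, c, $}
Count: 3

3


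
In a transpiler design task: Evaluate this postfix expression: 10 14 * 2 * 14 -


Processing tokens left to right:
Push 10, Push 14
Pop 10 and 14, compute 10 * 14 = 140, push 140
Push 2
Pop 140 and 2, compute 140 * 2 = 280, push 280
Push 14
Pop 280 and 14, compute 280 - 14 = 266, push 266
Stack result: 266

266


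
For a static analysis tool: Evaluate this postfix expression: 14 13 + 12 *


Processing tokens left to right:
Push 14, Push 13
Pop 14 and 13, compute 14 + 13 = 27, push 27
Push 12
Pop 27 and 12, compute 27 * 12 = 324, push 324
Stack result: 324

324


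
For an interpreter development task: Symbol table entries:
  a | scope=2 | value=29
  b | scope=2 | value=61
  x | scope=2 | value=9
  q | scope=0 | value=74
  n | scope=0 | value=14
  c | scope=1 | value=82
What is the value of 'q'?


Searching symbol table for 'q':
  a | scope=2 | value=29
  b | scope=2 | value=61
  x | scope=2 | value=9
  q | scope=0 | value=74 <- MATCH
  n | scope=0 | value=14
  c | scope=1 | value=82
Found 'q' at scope 0 with value 74

74


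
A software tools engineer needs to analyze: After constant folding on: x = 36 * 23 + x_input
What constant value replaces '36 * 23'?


Identifying constant sub-expression:
  Original: x = 36 * 23 + x_input
  36 and 23 are both compile-time constants
  Evaluating: 36 * 23 = 828
  After folding: x = 828 + x_input

828


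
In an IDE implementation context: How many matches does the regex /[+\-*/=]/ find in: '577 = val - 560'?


Pattern: /[+\-*/=]/ (operators)
Input: '577 = val - 560'
Scanning for matches:
  Match 1: '='
  Match 2: '-'
Total matches: 2

2


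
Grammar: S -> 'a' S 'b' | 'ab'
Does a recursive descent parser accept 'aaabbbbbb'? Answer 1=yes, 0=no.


Grammar accepts strings of the form a^n b^n (n >= 1)
Word: 'aaabbbbbb'
Counting: 3 a's and 6 b's
Check: 3 == 6? No
Mismatch: a-count != b-count
Rejected

0


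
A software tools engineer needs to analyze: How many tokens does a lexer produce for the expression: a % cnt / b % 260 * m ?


Scanning 'a % cnt / b % 260 * m'
Token 1: 'a' -> identifier
Token 2: '%' -> operator
Token 3: 'cnt' -> identifier
Token 4: '/' -> operator
Token 5: 'b' -> identifier
Token 6: '%' -> operator
Token 7: '260' -> integer_literal
Token 8: '*' -> operator
Token 9: 'm' -> identifier
Total tokens: 9

9


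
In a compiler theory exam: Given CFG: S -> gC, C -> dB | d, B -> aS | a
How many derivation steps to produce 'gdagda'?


Grammar: S -> gC, C -> dB | d, B -> aS | a
Deriving 'gdagda':
Step 1: S -> gC => gC
Step 2: C -> dB => gdB
Step 3: B -> aS => gdaS
Step 4: S -> gC => gdagC
Step 5: C -> dB => gdagdB
Step 6: B -> a => gdagda
Total derivation steps: 6

6


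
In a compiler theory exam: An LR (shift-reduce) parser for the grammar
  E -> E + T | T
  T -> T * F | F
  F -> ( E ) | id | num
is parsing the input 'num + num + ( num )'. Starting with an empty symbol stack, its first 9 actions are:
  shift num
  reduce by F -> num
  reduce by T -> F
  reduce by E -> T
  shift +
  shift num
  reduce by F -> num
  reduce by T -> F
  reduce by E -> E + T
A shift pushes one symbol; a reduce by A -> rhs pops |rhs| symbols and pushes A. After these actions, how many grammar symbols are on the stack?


Tracking the symbol stack through each action:
  Action 1: shift 'num' : push -> stack = [num] (size 1)
  Action 2: reduce by F -> num : pop 1, push F -> stack = [F] (size 1)
  Action 3: reduce by T -> F : pop 1, push T -> stack = [T] (size 1)
  Action 4: reduce by E -> T : pop 1, push E -> stack = [E] (size 1)
  Action 5: shift '+' : push -> stack = [E, +] (size 2)
  Action 6: shift 'num' : push -> stack = [E, +, num] (size 3)
  Action 7: reduce by F -> num : pop 1, push F -> stack = [E, +, F] (size 3)
  Action 8: reduce by T -> F : pop 1, push T -> stack = [E, +, T] (size 3)
  Action 9: reduce by E -> E + T : pop 3, push E -> stack = [E] (size 1)
Final stack size: 1

1


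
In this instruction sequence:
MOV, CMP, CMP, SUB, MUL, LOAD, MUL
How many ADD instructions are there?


Scanning instruction sequence for ADD:
  Position 1: MOV
  Position 2: CMP
  Position 3: CMP
  Position 4: SUB
  Position 5: MUL
  Position 6: LOAD
  Position 7: MUL
Matches at positions: []
Total ADD count: 0

0


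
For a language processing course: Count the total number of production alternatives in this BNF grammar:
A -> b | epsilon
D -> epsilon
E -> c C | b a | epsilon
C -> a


Counting alternatives per rule:
  A: 2 alternative(s)
  D: 1 alternative(s)
  E: 3 alternative(s)
  C: 1 alternative(s)
Sum: 2 + 1 + 3 + 1 = 7

7


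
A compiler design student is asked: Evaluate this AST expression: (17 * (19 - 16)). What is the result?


Expression: (17 * (19 - 16))
Evaluating step by step:
  19 - 16 = 3
  17 * 3 = 51
Result: 51

51


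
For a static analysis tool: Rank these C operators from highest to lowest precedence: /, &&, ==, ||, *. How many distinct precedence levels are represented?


Looking up precedence for each operator:
  / -> precedence 6
  && -> precedence 2
  == -> precedence 3
  || -> precedence 1
  * -> precedence 6
Sorted highest to lowest: /, *, ==, &&, ||
Distinct precedence values: [6, 3, 2, 1]
Number of distinct levels: 4

4


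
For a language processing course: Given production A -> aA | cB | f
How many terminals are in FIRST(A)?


Production: A -> aA | cB | f
Examining each alternative for leading terminals:
  A -> aA : first terminal = 'a'
  A -> cB : first terminal = 'c'
  A -> f : first terminal = 'f'
FIRST(A) = {a, c, f}
Count: 3

3


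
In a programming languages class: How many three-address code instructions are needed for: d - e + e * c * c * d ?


Expression: d - e + e * c * c * d
Generating three-address code (respecting * over +/- precedence):
  Instruction 1: t1 = e * c
  Instruction 2: t2 = t1 * c
  Instruction 3: t3 = t2 * d
  Instruction 4: t4 = d - e
  Instruction 5: t5 = t4 + t3
Total instructions: 5

5


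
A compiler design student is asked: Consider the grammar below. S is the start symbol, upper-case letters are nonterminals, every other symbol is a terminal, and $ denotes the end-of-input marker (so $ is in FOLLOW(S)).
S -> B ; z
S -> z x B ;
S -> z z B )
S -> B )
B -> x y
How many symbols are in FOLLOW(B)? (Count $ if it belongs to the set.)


S is the start symbol and does not occur in any rule body, so FOLLOW(S) = {$}.
Examining every occurrence of B in a rule body:
  S -> B ; z : B is followed by terminal ';' -> add ';'
  S -> z x B ; : B is followed by terminal ';' -> add ';' (already in the set)
  S -> z z B ) : B is followed by terminal ')' -> add ')'
  S -> B ) : B is followed by terminal ')' -> add ')' (already in the set)
  B -> x y : B does not occur in the body -> contributes nothing
FOLLOW(B) = {), ;}
Count: 2

2


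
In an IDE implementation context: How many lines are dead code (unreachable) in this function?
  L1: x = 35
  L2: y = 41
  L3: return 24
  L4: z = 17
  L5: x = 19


Analyzing control flow:
  L1: reachable (before return)
  L2: reachable (before return)
  L3: reachable (return statement)
  L4: DEAD (after return at L3)
  L5: DEAD (after return at L3)
Return at L3, total lines = 5
Dead lines: L4 through L5
Count: 2

2


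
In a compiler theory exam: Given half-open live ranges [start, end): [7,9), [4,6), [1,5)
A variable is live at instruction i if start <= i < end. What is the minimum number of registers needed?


Live ranges:
  Var0: [7, 9)
  Var1: [4, 6)
  Var2: [1, 5)
Sweep-line events (position, delta, active):
  pos=1 start -> active=1
  pos=4 start -> active=2
  pos=5 end -> active=1
  pos=6 end -> active=0
  pos=7 start -> active=1
  pos=9 end -> active=0
Maximum simultaneous active: 2
Minimum registers needed: 2

2


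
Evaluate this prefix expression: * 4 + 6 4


Parsing prefix expression: * 4 + 6 4
Step 1: Innermost operation '+ 6 4'
  6 + 4 = 10
Step 2: Outer operation '* 4 [10]'
  4 * 10 = 40

40


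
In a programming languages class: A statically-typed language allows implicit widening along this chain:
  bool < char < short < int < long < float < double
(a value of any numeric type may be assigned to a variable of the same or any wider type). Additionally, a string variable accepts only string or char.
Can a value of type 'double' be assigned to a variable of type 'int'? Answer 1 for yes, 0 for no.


Target variable type: int
Source value type: double
Numeric ranks: double=6, int=3
Widening allowed iff rank(source) <= rank(target): 6 <= 3? No
Result: 0

0


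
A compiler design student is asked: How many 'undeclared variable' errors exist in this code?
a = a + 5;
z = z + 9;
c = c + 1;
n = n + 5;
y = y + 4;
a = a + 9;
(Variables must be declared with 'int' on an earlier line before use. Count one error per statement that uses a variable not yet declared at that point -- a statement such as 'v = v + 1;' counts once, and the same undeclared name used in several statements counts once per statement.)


Scanning code line by line:
  Line 1: use 'a' -> ERROR (undeclared)
  Line 2: use 'z' -> ERROR (undeclared)
  Line 3: use 'c' -> ERROR (undeclared)
  Line 4: use 'n' -> ERROR (undeclared)
  Line 5: use 'y' -> ERROR (undeclared)
  Line 6: use 'a' -> ERROR (undeclared)
Total undeclared variable errors: 6

6


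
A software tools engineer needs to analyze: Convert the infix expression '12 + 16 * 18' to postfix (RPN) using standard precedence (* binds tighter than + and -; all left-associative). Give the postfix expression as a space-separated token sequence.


Applying the shunting-yard algorithm:
  Operand 12 -> output
  Push '+' onto operator stack -> op-stack: [+]
  Operand 16 -> output
  Push '*' onto operator stack -> op-stack: [+, *]
  Operand 18 -> output
  End of input: pop '*' to output
  End of input: pop '+' to output
Postfix result: 12 16 18 * +

12 16 18 * +


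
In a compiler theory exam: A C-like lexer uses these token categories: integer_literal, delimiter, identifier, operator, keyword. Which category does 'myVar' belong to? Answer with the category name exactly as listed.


Token: 'myVar'
Checking categories:
  identifier: YES
  integer_literal: no
  operator: no
  keyword: no
  delimiter: no
Category: identifier

identifier


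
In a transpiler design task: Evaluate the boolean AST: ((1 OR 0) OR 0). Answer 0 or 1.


Step 1: Evaluate inner node
  1 OR 0 = 1
Step 2: Evaluate root node
  1 OR 0 = 1

1


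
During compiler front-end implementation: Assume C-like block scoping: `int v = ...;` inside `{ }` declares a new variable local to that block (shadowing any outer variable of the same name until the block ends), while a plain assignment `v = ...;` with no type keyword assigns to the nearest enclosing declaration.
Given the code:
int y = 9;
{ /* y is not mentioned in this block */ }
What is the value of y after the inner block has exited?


Analyzing scoping rules:
Outer scope: declares y = 9
Inner block: y is neither redeclared nor assigned -> unchanged
After the block -> 9
Result: 9

9


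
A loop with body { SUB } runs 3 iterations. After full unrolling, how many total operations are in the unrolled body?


Loop body operations: SUB (1 op per iteration)
Unrolling 3 iterations:
  Iteration 1: SUB (1 ops)
  Iteration 2: SUB (1 ops)
  Iteration 3: SUB (1 ops)
Total: 3 iterations * 1 ops/iter = 3 operations

3


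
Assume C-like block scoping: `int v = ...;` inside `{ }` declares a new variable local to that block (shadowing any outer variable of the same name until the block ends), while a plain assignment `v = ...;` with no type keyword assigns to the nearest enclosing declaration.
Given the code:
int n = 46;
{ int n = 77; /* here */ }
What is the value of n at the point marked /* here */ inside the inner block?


Analyzing scoping rules:
Outer scope: declares n = 46
Inner block: 'int n = 77;' declares a NEW n that shadows the outer one
Inside the block the inner declaration is in scope -> 77
Result: 77

77


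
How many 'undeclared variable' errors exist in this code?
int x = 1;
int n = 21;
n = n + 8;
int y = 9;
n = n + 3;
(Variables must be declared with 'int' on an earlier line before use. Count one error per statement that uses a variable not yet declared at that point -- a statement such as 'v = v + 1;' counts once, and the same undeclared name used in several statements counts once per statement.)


Scanning code line by line:
  Line 1: declare 'x' -> declared = ['x']
  Line 2: declare 'n' -> declared = ['n', 'x']
  Line 3: use 'n' -> OK (declared)
  Line 4: declare 'y' -> declared = ['n', 'x', 'y']
  Line 5: use 'n' -> OK (declared)
Total undeclared variable errors: 0

0
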